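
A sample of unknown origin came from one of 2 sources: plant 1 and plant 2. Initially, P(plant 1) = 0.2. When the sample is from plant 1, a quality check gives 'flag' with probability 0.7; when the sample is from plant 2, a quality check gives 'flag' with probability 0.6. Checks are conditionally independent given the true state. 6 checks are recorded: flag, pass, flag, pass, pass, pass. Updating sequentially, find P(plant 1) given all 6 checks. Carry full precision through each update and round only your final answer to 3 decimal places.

0.097

After 'flag': P(plant 1) = 0.7·0.2000 / (0.7·0.2000 + 0.6·0.8000) ≈ 0.2258
After 'pass': P(plant 1) = 0.3·0.2258 / (0.3·0.2258 + 0.4·0.7742) ≈ 0.1795
After 'flag': P(plant 1) = 0.7·0.1795 / (0.7·0.1795 + 0.6·0.8205) ≈ 0.2033
After 'pass': P(plant 1) = 0.3·0.2033 / (0.3·0.2033 + 0.4·0.7967) ≈ 0.1607
After 'pass': P(plant 1) = 0.3·0.1607 / (0.3·0.1607 + 0.4·0.8393) ≈ 0.1255
After 'pass': P(plant 1) = 0.3·0.1255 / (0.3·0.1255 + 0.4·0.8745) ≈ 0.0972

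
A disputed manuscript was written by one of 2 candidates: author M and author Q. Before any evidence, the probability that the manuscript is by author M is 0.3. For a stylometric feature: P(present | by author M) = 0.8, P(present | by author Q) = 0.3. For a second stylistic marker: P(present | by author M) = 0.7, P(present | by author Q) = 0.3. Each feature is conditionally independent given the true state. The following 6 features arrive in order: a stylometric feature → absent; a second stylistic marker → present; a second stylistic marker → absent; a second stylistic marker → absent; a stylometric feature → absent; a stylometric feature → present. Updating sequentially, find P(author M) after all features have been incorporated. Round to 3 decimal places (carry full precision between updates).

0.038

After a stylometric feature='absent': P(author M) = 0.2·0.3000 / (0.2·0.3000 + 0.7·0.7000) ≈ 0.1091
After a second stylistic marker='present': P(author M) = 0.7·0.1091 / (0.7·0.1091 + 0.3·0.8909) ≈ 0.2222
After a second stylistic marker='absent': P(author M) = 0.3·0.2222 / (0.3·0.2222 + 0.7·0.7778) ≈ 0.1091
After a second stylistic marker='absent': P(author M) = 0.3·0.1091 / (0.3·0.1091 + 0.7·0.8909) ≈ 0.0499
After a stylometric feature='absent': P(author M) = 0.2·0.0499 / (0.2·0.0499 + 0.7·0.9501) ≈ 0.0148
After a stylometric feature='present': P(author M) = 0.8·0.0148 / (0.8·0.0148 + 0.3·0.9852) ≈ 0.0384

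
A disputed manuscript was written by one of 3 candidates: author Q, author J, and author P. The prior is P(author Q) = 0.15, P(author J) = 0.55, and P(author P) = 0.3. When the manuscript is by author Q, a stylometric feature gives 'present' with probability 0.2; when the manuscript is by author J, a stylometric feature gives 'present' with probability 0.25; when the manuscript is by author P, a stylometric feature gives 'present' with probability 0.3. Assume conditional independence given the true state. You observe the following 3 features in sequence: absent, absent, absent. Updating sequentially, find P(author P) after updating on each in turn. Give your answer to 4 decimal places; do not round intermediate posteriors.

0.2499

After 'absent': normaliser = 0.8·0.1500 + 0.75·0.5500 + 0.7·0.3000; P(author Q) ≈ 0.1616, P(author J) ≈ 0.5556, P(author P) ≈ 0.2828
After 'absent': normaliser = 0.8·0.1616 + 0.75·0.5556 + 0.7·0.2828; P(author Q) ≈ 0.1738, P(author J) ≈ 0.5601, P(author P) ≈ 0.2661
After 'absent': normaliser = 0.8·0.1738 + 0.75·0.5601 + 0.7·0.2661; P(author Q) ≈ 0.1865, P(author J) ≈ 0.5636, P(author P) ≈ 0.2499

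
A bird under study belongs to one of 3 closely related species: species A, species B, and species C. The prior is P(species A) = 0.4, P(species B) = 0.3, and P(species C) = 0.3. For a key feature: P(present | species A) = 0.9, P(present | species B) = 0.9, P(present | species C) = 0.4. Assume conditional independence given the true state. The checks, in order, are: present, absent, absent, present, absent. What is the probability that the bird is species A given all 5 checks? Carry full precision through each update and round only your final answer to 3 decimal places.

Apply Bayes' rule sequentially, carrying P(species A) forward.
After 'present': normaliser = 0.9·0.4000 + 0.9·0.3000 + 0.4·0.3000; P(species A) ≈ 0.4800, P(species B) ≈ 0.3600, P(species C) ≈ 0.1600
After 'absent': normaliser = 0.1·0.4800 + 0.1·0.3600 + 0.6·0.1600; P(species A) ≈ 0.2667, P(species B) ≈ 0.2000, P(species C) ≈ 0.5333
After 'absent': normaliser = 0.1·0.2667 + 0.1·0.2000 + 0.6·0.5333; P(species A) ≈ 0.0727, P(species B) ≈ 0.0545, P(species C) ≈ 0.8727
After 'present': normaliser = 0.9·0.0727 + 0.9·0.0545 + 0.4·0.8727; P(species A) ≈ 0.1412, P(species B) ≈ 0.1059, P(species C) ≈ 0.7529
After 'absent': normaliser = 0.1·0.1412 + 0.1·0.1059 + 0.6·0.7529; P(species A) ≈ 0.0296, P(species B) ≈ 0.0222, P(species C) ≈ 0.9481

0.030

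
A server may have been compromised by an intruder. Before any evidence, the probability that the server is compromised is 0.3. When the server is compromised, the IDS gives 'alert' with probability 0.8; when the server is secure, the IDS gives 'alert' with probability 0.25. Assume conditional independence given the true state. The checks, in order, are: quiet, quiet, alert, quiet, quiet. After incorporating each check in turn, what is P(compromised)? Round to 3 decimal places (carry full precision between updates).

After 'quiet': P(compromised) = 0.2·0.3000 / (0.2·0.3000 + 0.75·0.7000) ≈ 0.1026
After 'quiet': P(compromised) = 0.2·0.1026 / (0.2·0.1026 + 0.75·0.8974) ≈ 0.0296
After 'alert': P(compromised) = 0.8·0.0296 / (0.8·0.0296 + 0.25·0.9704) ≈ 0.0889
After 'quiet': P(compromised) = 0.2·0.0889 / (0.2·0.0889 + 0.75·0.9111) ≈ 0.0253
After 'quiet': P(compromised) = 0.2·0.0253 / (0.2·0.0253 + 0.75·0.9747) ≈ 0.0069

0.007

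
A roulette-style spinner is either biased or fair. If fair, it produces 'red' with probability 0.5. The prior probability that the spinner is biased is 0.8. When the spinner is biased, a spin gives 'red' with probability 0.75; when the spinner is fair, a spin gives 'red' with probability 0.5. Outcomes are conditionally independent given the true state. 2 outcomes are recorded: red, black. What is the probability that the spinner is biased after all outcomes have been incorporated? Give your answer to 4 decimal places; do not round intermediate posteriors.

Each posterior becomes the prior for the next update.
After 'red': P(biased) = 0.75·0.8000 / (0.75·0.8000 + 0.5·0.2000) ≈ 0.8571
After 'black': P(biased) = 0.25·0.8571 / (0.25·0.8571 + 0.5·0.1429) ≈ 0.7500

0.7500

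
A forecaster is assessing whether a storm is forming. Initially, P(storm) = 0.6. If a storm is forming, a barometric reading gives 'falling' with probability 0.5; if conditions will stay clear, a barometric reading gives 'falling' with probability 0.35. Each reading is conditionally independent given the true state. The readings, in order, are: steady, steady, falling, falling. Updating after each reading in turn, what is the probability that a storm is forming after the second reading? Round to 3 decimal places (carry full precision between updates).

0.470

Apply Bayes' rule sequentially, carrying P(storm) forward.
After 'steady': P(storm) = 0.5·0.6000 / (0.5·0.6000 + 0.65·0.4000) ≈ 0.5357
After 'steady': P(storm) = 0.5·0.5357 / (0.5·0.5357 + 0.65·0.4643) ≈ 0.4702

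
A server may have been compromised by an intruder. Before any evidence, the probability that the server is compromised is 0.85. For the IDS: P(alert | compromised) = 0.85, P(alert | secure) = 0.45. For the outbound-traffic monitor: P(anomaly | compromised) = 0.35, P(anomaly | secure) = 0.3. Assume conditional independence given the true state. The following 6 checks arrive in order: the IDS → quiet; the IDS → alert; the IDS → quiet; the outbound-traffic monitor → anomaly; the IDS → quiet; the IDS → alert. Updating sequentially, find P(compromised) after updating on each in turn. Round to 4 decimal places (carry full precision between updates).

0.3236

After the IDS='quiet': P(compromised) = 0.15·0.8500 / (0.15·0.8500 + 0.55·0.1500) ≈ 0.6071
After the IDS='alert': P(compromised) = 0.85·0.6071 / (0.85·0.6071 + 0.45·0.3929) ≈ 0.7448
After the IDS='quiet': P(compromised) = 0.15·0.7448 / (0.15·0.7448 + 0.55·0.2552) ≈ 0.4433
After the outbound-traffic monitor='anomaly': P(compromised) = 0.35·0.4433 / (0.35·0.4433 + 0.3·0.5567) ≈ 0.4816
After the IDS='quiet': P(compromised) = 0.15·0.4816 / (0.15·0.4816 + 0.55·0.5184) ≈ 0.2021
After the IDS='alert': P(compromised) = 0.85·0.2021 / (0.85·0.2021 + 0.45·0.7979) ≈ 0.3236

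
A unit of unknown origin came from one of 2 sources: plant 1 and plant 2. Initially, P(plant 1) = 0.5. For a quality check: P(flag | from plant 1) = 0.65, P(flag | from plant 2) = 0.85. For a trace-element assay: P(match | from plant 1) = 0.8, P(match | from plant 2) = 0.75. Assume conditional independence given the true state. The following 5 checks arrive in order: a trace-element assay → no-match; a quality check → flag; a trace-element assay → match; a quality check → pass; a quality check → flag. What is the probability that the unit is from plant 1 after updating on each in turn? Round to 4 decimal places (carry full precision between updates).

After a trace-element assay='no-match': P(plant 1) = 0.2·0.5000 / (0.2·0.5000 + 0.25·0.5000) ≈ 0.4444
After a quality check='flag': P(plant 1) = 0.65·0.4444 / (0.65·0.4444 + 0.85·0.5556) ≈ 0.3796
After a trace-element assay='match': P(plant 1) = 0.8·0.3796 / (0.8·0.3796 + 0.75·0.6204) ≈ 0.3949
After a quality check='pass': P(plant 1) = 0.35·0.3949 / (0.35·0.3949 + 0.15·0.6051) ≈ 0.6036
After a quality check='flag': P(plant 1) = 0.65·0.6036 / (0.65·0.6036 + 0.85·0.3964) ≈ 0.5380

0.5380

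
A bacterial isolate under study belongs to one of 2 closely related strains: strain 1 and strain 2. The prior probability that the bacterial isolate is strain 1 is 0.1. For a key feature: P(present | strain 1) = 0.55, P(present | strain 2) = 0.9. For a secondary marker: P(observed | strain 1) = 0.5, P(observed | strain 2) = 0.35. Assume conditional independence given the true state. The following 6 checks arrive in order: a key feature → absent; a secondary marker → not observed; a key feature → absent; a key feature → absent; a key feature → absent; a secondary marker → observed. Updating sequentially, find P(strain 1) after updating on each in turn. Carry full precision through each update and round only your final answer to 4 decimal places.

0.9804

Each posterior becomes the prior for the next update.
After a key feature='absent': P(strain 1) = 0.45·0.1000 / (0.45·0.1000 + 0.1·0.9000) ≈ 0.3333
After a secondary marker='not observed': P(strain 1) = 0.5·0.3333 / (0.5·0.3333 + 0.65·0.6667) ≈ 0.2778
After a key feature='absent': P(strain 1) = 0.45·0.2778 / (0.45·0.2778 + 0.1·0.7222) ≈ 0.6338
After a key feature='absent': P(strain 1) = 0.45·0.6338 / (0.45·0.6338 + 0.1·0.3662) ≈ 0.8862
After a key feature='absent': P(strain 1) = 0.45·0.8862 / (0.45·0.8862 + 0.1·0.1138) ≈ 0.9723
After a secondary marker='observed': P(strain 1) = 0.5·0.9723 / (0.5·0.9723 + 0.35·0.0277) ≈ 0.9804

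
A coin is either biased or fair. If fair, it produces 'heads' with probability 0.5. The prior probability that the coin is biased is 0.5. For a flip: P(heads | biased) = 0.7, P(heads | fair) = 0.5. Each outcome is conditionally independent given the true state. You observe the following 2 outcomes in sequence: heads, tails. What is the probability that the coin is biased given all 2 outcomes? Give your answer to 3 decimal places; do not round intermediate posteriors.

0.457

Apply Bayes' rule sequentially, carrying P(biased) forward.
After 'heads': P(biased) = 0.7·0.5000 / (0.7·0.5000 + 0.5·0.5000) ≈ 0.5833
After 'tails': P(biased) = 0.3·0.5833 / (0.3·0.5833 + 0.5·0.4167) ≈ 0.4565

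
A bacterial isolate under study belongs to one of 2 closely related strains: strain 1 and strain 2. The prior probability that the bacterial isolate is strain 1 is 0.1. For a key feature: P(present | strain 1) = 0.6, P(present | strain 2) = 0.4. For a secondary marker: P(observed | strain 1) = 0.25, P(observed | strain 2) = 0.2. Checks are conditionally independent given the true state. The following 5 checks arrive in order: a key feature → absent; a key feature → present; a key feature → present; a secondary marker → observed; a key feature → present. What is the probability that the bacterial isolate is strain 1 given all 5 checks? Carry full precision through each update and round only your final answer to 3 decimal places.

0.238

After a key feature='absent': P(strain 1) = 0.4·0.1000 / (0.4·0.1000 + 0.6·0.9000) ≈ 0.0690
After a key feature='present': P(strain 1) = 0.6·0.0690 / (0.6·0.0690 + 0.4·0.9310) ≈ 0.1000
After a key feature='present': P(strain 1) = 0.6·0.1000 / (0.6·0.1000 + 0.4·0.9000) ≈ 0.1429
After a secondary marker='observed': P(strain 1) = 0.25·0.1429 / (0.25·0.1429 + 0.2·0.8571) ≈ 0.1724
After a key feature='present': P(strain 1) = 0.6·0.1724 / (0.6·0.1724 + 0.4·0.8276) ≈ 0.2381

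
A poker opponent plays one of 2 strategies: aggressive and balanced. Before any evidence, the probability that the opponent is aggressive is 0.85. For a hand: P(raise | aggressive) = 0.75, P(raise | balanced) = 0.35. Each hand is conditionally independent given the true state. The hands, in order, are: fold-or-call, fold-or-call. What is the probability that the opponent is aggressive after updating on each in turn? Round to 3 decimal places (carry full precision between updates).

0.456

Each posterior becomes the prior for the next update.
After 'fold-or-call': P(aggressive) = 0.25·0.8500 / (0.25·0.8500 + 0.65·0.1500) ≈ 0.6855
After 'fold-or-call': P(aggressive) = 0.25·0.6855 / (0.25·0.6855 + 0.65·0.3145) ≈ 0.4560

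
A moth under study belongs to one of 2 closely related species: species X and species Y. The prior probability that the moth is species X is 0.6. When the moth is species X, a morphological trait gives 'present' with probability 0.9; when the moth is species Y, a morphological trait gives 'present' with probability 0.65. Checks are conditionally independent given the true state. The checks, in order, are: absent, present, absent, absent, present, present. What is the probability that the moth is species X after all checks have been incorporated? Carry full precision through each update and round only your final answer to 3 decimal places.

0.085

After 'absent': P(species X) = 0.1·0.6000 / (0.1·0.6000 + 0.35·0.4000) ≈ 0.3000
After 'present': P(species X) = 0.9·0.3000 / (0.9·0.3000 + 0.65·0.7000) ≈ 0.3724
After 'absent': P(species X) = 0.1·0.3724 / (0.1·0.3724 + 0.35·0.6276) ≈ 0.1450
After 'absent': P(species X) = 0.1·0.1450 / (0.1·0.1450 + 0.35·0.8550) ≈ 0.0462
After 'present': P(species X) = 0.9·0.0462 / (0.9·0.0462 + 0.65·0.9538) ≈ 0.0629
After 'present': P(species X) = 0.9·0.0629 / (0.9·0.0629 + 0.65·0.9371) ≈ 0.0850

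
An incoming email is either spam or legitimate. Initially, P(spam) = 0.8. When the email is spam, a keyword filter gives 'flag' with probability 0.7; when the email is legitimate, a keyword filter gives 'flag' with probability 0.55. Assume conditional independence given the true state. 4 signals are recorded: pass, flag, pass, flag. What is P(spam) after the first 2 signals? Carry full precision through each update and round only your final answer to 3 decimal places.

0.772

After 'pass': P(spam) = 0.3·0.8000 / (0.3·0.8000 + 0.45·0.2000) ≈ 0.7273
After 'flag': P(spam) = 0.7·0.7273 / (0.7·0.7273 + 0.55·0.2727) ≈ 0.7724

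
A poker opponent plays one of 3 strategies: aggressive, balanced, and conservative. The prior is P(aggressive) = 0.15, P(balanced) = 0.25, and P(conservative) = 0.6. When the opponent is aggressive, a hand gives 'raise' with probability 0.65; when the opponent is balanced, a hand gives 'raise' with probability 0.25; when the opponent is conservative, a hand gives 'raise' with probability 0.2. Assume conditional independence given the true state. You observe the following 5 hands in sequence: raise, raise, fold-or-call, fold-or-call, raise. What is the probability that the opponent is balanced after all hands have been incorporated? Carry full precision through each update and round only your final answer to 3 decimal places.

0.213

After 'raise': normaliser = 0.65·0.1500 + 0.25·0.2500 + 0.2·0.6000; P(aggressive) ≈ 0.3482, P(balanced) ≈ 0.2232, P(conservative) ≈ 0.4286
After 'raise': normaliser = 0.65·0.3482 + 0.25·0.2232 + 0.2·0.4286; P(aggressive) ≈ 0.6153, P(balanced) ≈ 0.1517, P(conservative) ≈ 0.2330
After 'fold-or-call': normaliser = 0.35·0.6153 + 0.75·0.1517 + 0.8·0.2330; P(aggressive) ≈ 0.4177, P(balanced) ≈ 0.2207, P(conservative) ≈ 0.3616
After 'fold-or-call': normaliser = 0.35·0.4177 + 0.75·0.2207 + 0.8·0.3616; P(aggressive) ≈ 0.2433, P(balanced) ≈ 0.2754, P(conservative) ≈ 0.4813
After 'raise': normaliser = 0.65·0.2433 + 0.25·0.2754 + 0.2·0.4813; P(aggressive) ≈ 0.4892, P(balanced) ≈ 0.2130, P(conservative) ≈ 0.2978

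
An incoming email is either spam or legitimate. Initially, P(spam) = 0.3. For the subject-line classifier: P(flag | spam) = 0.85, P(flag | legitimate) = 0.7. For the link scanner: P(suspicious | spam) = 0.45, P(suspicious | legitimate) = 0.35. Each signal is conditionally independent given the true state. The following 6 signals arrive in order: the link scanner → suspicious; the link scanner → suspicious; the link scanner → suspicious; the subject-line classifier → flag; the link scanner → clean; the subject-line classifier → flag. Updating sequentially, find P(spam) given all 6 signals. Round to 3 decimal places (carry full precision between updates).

After the link scanner='suspicious': P(spam) = 0.45·0.3000 / (0.45·0.3000 + 0.35·0.7000) ≈ 0.3553
After the link scanner='suspicious': P(spam) = 0.45·0.3553 / (0.45·0.3553 + 0.35·0.6447) ≈ 0.4147
After the link scanner='suspicious': P(spam) = 0.45·0.4147 / (0.45·0.4147 + 0.35·0.5853) ≈ 0.4767
After the subject-line classifier='flag': P(spam) = 0.85·0.4767 / (0.85·0.4767 + 0.7·0.5233) ≈ 0.5252
After the link scanner='clean': P(spam) = 0.55·0.5252 / (0.55·0.5252 + 0.65·0.4748) ≈ 0.4834
After the subject-line classifier='flag': P(spam) = 0.85·0.4834 / (0.85·0.4834 + 0.7·0.5166) ≈ 0.5319

0.532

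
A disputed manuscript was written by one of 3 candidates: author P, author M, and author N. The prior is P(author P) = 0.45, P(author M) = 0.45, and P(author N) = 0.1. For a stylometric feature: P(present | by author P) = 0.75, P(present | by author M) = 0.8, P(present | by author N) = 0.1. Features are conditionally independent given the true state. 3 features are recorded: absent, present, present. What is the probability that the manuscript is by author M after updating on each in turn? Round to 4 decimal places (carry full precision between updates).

After 'absent': normaliser = 0.25·0.4500 + 0.2·0.4500 + 0.9·0.1000; P(author P) ≈ 0.3846, P(author M) ≈ 0.3077, P(author N) ≈ 0.3077
After 'present': normaliser = 0.75·0.3846 + 0.8·0.3077 + 0.1·0.3077; P(author P) ≈ 0.5102, P(author M) ≈ 0.4354, P(author N) ≈ 0.0544
After 'present': normaliser = 0.75·0.5102 + 0.8·0.4354 + 0.1·0.0544; P(author P) ≈ 0.5196, P(author M) ≈ 0.4730, P(author N) ≈ 0.0074

0.4730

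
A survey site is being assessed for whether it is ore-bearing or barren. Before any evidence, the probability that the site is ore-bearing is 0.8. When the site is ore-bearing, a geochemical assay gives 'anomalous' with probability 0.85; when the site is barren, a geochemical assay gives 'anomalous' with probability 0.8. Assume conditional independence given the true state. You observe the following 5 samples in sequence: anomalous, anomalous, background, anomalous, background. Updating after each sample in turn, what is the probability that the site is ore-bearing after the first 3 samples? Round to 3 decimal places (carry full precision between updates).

0.772

After 'anomalous': P(ore) = 0.85·0.8000 / (0.85·0.8000 + 0.8·0.2000) ≈ 0.8095
After 'anomalous': P(ore) = 0.85·0.8095 / (0.85·0.8095 + 0.8·0.1905) ≈ 0.8187
After 'background': P(ore) = 0.15·0.8187 / (0.15·0.8187 + 0.2·0.1813) ≈ 0.7720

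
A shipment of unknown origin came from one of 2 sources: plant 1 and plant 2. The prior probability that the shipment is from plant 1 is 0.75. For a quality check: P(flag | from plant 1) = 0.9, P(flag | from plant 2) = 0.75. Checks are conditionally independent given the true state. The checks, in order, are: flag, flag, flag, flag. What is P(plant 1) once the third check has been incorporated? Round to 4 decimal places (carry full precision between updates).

0.8383

After 'flag': P(plant 1) = 0.9·0.7500 / (0.9·0.7500 + 0.75·0.2500) ≈ 0.7826
After 'flag': P(plant 1) = 0.9·0.7826 / (0.9·0.7826 + 0.75·0.2174) ≈ 0.8120
After 'flag': P(plant 1) = 0.9·0.8120 / (0.9·0.8120 + 0.75·0.1880) ≈ 0.8383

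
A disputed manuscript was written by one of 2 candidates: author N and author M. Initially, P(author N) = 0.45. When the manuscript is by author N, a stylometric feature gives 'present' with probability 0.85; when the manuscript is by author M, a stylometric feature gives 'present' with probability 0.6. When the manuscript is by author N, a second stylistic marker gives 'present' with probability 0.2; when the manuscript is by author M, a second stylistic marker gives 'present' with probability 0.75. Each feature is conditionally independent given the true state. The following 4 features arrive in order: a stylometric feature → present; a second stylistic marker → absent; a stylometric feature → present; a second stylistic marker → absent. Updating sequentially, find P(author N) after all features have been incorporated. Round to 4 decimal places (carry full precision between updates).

Each posterior becomes the prior for the next update.
After a stylometric feature='present': P(author N) = 0.85·0.4500 / (0.85·0.4500 + 0.6·0.5500) ≈ 0.5368
After a second stylistic marker='absent': P(author N) = 0.8·0.5368 / (0.8·0.5368 + 0.25·0.4632) ≈ 0.7876
After a stylometric feature='present': P(author N) = 0.85·0.7876 / (0.85·0.7876 + 0.6·0.2124) ≈ 0.8401
After a second stylistic marker='absent': P(author N) = 0.8·0.8401 / (0.8·0.8401 + 0.25·0.1599) ≈ 0.9439

0.9439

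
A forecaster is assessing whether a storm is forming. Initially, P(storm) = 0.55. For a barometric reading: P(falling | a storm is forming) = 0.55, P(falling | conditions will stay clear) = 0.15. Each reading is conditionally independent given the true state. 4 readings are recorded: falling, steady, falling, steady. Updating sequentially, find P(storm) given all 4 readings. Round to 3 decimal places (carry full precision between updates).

0.822

After 'falling': P(storm) = 0.55·0.5500 / (0.55·0.5500 + 0.15·0.4500) ≈ 0.8176
After 'steady': P(storm) = 0.45·0.8176 / (0.45·0.8176 + 0.85·0.1824) ≈ 0.7035
After 'falling': P(storm) = 0.55·0.7035 / (0.55·0.7035 + 0.15·0.2965) ≈ 0.8969
After 'steady': P(storm) = 0.45·0.8969 / (0.45·0.8969 + 0.85·0.1031) ≈ 0.8216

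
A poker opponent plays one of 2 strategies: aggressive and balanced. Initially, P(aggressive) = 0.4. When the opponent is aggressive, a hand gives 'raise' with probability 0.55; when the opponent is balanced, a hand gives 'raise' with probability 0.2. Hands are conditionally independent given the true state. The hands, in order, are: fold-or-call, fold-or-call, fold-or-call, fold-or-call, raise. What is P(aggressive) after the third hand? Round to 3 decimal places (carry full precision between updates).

Each posterior becomes the prior for the next update.
After 'fold-or-call': P(aggressive) = 0.45·0.4000 / (0.45·0.4000 + 0.8·0.6000) ≈ 0.2727
After 'fold-or-call': P(aggressive) = 0.45·0.2727 / (0.45·0.2727 + 0.8·0.7273) ≈ 0.1742
After 'fold-or-call': P(aggressive) = 0.45·0.1742 / (0.45·0.1742 + 0.8·0.8258) ≈ 0.1061

0.106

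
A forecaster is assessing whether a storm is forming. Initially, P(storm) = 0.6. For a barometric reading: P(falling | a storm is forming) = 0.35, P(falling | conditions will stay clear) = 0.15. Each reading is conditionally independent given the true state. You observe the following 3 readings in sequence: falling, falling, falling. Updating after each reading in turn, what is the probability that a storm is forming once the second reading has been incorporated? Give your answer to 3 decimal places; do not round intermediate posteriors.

Apply Bayes' rule sequentially, carrying P(storm) forward.
After 'falling': P(storm) = 0.35·0.6000 / (0.35·0.6000 + 0.15·0.4000) ≈ 0.7778
After 'falling': P(storm) = 0.35·0.7778 / (0.35·0.7778 + 0.15·0.2222) ≈ 0.8909

0.891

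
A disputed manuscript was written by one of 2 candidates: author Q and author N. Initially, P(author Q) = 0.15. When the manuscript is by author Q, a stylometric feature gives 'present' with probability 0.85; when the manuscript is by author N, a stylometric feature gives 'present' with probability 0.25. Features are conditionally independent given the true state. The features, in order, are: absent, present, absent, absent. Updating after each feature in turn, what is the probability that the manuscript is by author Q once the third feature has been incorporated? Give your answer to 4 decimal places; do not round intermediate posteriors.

0.0234

After 'absent': P(author Q) = 0.15·0.1500 / (0.15·0.1500 + 0.75·0.8500) ≈ 0.0341
After 'present': P(author Q) = 0.85·0.0341 / (0.85·0.0341 + 0.25·0.9659) ≈ 0.1071
After 'absent': P(author Q) = 0.15·0.1071 / (0.15·0.1071 + 0.75·0.8929) ≈ 0.0234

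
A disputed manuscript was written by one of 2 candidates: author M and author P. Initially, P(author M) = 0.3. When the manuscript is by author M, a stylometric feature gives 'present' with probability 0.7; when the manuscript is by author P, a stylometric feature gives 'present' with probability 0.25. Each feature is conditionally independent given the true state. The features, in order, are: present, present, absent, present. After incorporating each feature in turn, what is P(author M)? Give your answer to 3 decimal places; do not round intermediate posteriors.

After 'present': P(author M) = 0.7·0.3000 / (0.7·0.3000 + 0.25·0.7000) ≈ 0.5455
After 'present': P(author M) = 0.7·0.5455 / (0.7·0.5455 + 0.25·0.4545) ≈ 0.7706
After 'absent': P(author M) = 0.3·0.7706 / (0.3·0.7706 + 0.75·0.2294) ≈ 0.5734
After 'present': P(author M) = 0.7·0.5734 / (0.7·0.5734 + 0.25·0.4266) ≈ 0.7901

0.790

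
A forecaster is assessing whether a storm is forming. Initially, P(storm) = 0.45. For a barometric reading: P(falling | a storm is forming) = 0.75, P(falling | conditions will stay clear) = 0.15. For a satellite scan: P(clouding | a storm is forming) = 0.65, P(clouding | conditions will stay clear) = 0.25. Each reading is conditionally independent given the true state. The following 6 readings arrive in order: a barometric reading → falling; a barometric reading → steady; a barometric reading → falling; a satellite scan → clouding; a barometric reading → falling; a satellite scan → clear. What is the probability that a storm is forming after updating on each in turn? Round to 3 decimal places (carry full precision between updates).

0.973

After a barometric reading='falling': P(storm) = 0.75·0.4500 / (0.75·0.4500 + 0.15·0.5500) ≈ 0.8036
After a barometric reading='steady': P(storm) = 0.25·0.8036 / (0.25·0.8036 + 0.85·0.1964) ≈ 0.5461
After a barometric reading='falling': P(storm) = 0.75·0.5461 / (0.75·0.5461 + 0.15·0.4539) ≈ 0.8575
After a satellite scan='clouding': P(storm) = 0.65·0.8575 / (0.65·0.8575 + 0.25·0.1425) ≈ 0.9399
After a barometric reading='falling': P(storm) = 0.75·0.9399 / (0.75·0.9399 + 0.15·0.0601) ≈ 0.9874
After a satellite scan='clear': P(storm) = 0.35·0.9874 / (0.35·0.9874 + 0.75·0.0126) ≈ 0.9733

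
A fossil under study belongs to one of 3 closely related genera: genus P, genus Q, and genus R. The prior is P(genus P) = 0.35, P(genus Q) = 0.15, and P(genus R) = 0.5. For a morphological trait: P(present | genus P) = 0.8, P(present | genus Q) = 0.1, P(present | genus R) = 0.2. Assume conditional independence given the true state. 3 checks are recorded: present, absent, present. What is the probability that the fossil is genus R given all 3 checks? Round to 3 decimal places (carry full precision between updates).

0.257

Apply Bayes' rule sequentially, carrying P(genus R) forward.
After 'present': normaliser = 0.8·0.3500 + 0.1·0.1500 + 0.2·0.5000; P(genus P) ≈ 0.7089, P(genus Q) ≈ 0.0380, P(genus R) ≈ 0.2532
After 'absent': normaliser = 0.2·0.7089 + 0.9·0.0380 + 0.8·0.2532; P(genus P) ≈ 0.3746, P(genus Q) ≈ 0.0903, P(genus R) ≈ 0.5351
After 'present': normaliser = 0.8·0.3746 + 0.1·0.0903 + 0.2·0.5351; P(genus P) ≈ 0.7208, P(genus Q) ≈ 0.0217, P(genus R) ≈ 0.2574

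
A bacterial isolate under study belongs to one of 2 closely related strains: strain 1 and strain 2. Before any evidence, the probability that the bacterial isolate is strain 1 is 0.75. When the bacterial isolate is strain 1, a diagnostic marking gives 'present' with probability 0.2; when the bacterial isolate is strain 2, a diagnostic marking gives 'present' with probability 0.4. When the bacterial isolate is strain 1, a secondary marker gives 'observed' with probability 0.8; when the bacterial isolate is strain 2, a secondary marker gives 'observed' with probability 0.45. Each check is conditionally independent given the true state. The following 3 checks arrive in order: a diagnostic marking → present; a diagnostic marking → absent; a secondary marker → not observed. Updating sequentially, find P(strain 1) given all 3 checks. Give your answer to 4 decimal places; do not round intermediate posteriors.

0.4211

Each posterior becomes the prior for the next update.
After a diagnostic marking='present': P(strain 1) = 0.2·0.7500 / (0.2·0.7500 + 0.4·0.2500) ≈ 0.6000
After a diagnostic marking='absent': P(strain 1) = 0.8·0.6000 / (0.8·0.6000 + 0.6·0.4000) ≈ 0.6667
After a secondary marker='not observed': P(strain 1) = 0.2·0.6667 / (0.2·0.6667 + 0.55·0.3333) ≈ 0.4211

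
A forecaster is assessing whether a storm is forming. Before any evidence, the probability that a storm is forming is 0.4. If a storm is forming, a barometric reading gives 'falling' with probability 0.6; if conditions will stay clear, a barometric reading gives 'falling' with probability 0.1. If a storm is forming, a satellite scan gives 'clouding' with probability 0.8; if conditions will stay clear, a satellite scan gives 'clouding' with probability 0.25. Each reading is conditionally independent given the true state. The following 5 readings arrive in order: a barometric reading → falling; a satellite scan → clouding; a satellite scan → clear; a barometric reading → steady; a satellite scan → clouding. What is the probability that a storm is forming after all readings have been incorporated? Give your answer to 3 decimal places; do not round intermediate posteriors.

0.829

After a barometric reading='falling': P(storm) = 0.6·0.4000 / (0.6·0.4000 + 0.1·0.6000) ≈ 0.8000
After a satellite scan='clouding': P(storm) = 0.8·0.8000 / (0.8·0.8000 + 0.25·0.2000) ≈ 0.9275
After a satellite scan='clear': P(storm) = 0.2·0.9275 / (0.2·0.9275 + 0.75·0.0725) ≈ 0.7734
After a barometric reading='steady': P(storm) = 0.4·0.7734 / (0.4·0.7734 + 0.9·0.2266) ≈ 0.6027
After a satellite scan='clouding': P(storm) = 0.8·0.6027 / (0.8·0.6027 + 0.25·0.3973) ≈ 0.8292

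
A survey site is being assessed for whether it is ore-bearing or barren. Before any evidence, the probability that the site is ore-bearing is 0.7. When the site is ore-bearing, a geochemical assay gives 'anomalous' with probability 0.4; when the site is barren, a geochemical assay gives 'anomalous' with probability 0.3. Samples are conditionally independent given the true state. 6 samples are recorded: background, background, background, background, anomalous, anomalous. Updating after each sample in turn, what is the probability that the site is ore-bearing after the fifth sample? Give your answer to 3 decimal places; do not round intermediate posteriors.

Apply Bayes' rule sequentially, carrying P(ore) forward.
After 'background': P(ore) = 0.6·0.7000 / (0.6·0.7000 + 0.7·0.3000) ≈ 0.6667
After 'background': P(ore) = 0.6·0.6667 / (0.6·0.6667 + 0.7·0.3333) ≈ 0.6316
After 'background': P(ore) = 0.6·0.6316 / (0.6·0.6316 + 0.7·0.3684) ≈ 0.5950
After 'background': P(ore) = 0.6·0.5950 / (0.6·0.5950 + 0.7·0.4050) ≈ 0.5574
After 'anomalous': P(ore) = 0.4·0.5574 / (0.4·0.5574 + 0.3·0.4426) ≈ 0.6268

0.627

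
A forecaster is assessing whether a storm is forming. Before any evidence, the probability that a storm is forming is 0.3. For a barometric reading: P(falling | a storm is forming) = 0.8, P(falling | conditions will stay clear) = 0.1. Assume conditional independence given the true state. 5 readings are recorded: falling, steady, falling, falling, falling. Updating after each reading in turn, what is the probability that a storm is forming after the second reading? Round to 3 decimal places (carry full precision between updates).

0.432

After 'falling': P(storm) = 0.8·0.3000 / (0.8·0.3000 + 0.1·0.7000) ≈ 0.7742
After 'steady': P(storm) = 0.2·0.7742 / (0.2·0.7742 + 0.9·0.2258) ≈ 0.4324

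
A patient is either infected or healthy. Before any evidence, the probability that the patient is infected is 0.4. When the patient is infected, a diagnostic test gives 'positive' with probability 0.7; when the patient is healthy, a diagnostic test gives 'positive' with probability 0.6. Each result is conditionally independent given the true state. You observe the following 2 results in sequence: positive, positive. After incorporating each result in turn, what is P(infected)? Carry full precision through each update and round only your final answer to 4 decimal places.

0.4757

After 'positive': P(infected) = 0.7·0.4000 / (0.7·0.4000 + 0.6·0.6000) ≈ 0.4375
After 'positive': P(infected) = 0.7·0.4375 / (0.7·0.4375 + 0.6·0.5625) ≈ 0.4757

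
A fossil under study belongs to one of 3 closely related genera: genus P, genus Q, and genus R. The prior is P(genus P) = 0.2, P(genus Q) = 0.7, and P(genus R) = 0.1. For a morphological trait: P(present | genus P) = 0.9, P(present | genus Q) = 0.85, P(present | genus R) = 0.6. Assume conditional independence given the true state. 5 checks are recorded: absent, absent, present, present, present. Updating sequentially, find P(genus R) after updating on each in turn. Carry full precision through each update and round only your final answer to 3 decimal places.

After 'absent': normaliser = 0.1·0.2000 + 0.15·0.7000 + 0.4·0.1000; P(genus P) ≈ 0.1212, P(genus Q) ≈ 0.6364, P(genus R) ≈ 0.2424
After 'absent': normaliser = 0.1·0.1212 + 0.15·0.6364 + 0.4·0.2424; P(genus P) ≈ 0.0593, P(genus Q) ≈ 0.4667, P(genus R) ≈ 0.4741
After 'present': normaliser = 0.9·0.0593 + 0.85·0.4667 + 0.6·0.4741; P(genus P) ≈ 0.0726, P(genus Q) ≈ 0.5401, P(genus R) ≈ 0.3873
After 'present': normaliser = 0.9·0.0726 + 0.85·0.5401 + 0.6·0.3873; P(genus P) ≈ 0.0864, P(genus Q) ≈ 0.6066, P(genus R) ≈ 0.3070
After 'present': normaliser = 0.9·0.0864 + 0.85·0.6066 + 0.6·0.3070; P(genus P) ≈ 0.1000, P(genus Q) ≈ 0.6631, P(genus R) ≈ 0.2369

0.237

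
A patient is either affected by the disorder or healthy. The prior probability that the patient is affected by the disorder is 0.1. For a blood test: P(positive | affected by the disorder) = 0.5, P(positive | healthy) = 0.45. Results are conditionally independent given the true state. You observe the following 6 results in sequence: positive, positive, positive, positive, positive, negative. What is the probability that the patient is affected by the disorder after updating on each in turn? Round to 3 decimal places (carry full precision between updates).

Apply Bayes' rule sequentially, carrying P(affected) forward.
After 'positive': P(affected) = 0.5·0.1000 / (0.5·0.1000 + 0.45·0.9000) ≈ 0.1099
After 'positive': P(affected) = 0.5·0.1099 / (0.5·0.1099 + 0.45·0.8901) ≈ 0.1206
After 'positive': P(affected) = 0.5·0.1206 / (0.5·0.1206 + 0.45·0.8794) ≈ 0.1323
After 'positive': P(affected) = 0.5·0.1323 / (0.5·0.1323 + 0.45·0.8677) ≈ 0.1448
After 'positive': P(affected) = 0.5·0.1448 / (0.5·0.1448 + 0.45·0.8552) ≈ 0.1584
After 'negative': P(affected) = 0.5·0.1584 / (0.5·0.1584 + 0.55·0.8416) ≈ 0.1461

0.146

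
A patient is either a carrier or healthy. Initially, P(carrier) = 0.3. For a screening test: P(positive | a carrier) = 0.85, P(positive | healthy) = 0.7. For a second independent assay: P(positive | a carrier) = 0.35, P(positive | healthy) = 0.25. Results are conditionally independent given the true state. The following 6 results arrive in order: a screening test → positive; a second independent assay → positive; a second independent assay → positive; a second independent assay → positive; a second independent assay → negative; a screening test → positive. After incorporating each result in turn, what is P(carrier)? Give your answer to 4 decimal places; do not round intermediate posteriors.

0.6004

After a screening test='positive': P(carrier) = 0.85·0.3000 / (0.85·0.3000 + 0.7·0.7000) ≈ 0.3423
After a second independent assay='positive': P(carrier) = 0.35·0.3423 / (0.35·0.3423 + 0.25·0.6577) ≈ 0.4215
After a second independent assay='positive': P(carrier) = 0.35·0.4215 / (0.35·0.4215 + 0.25·0.5785) ≈ 0.5050
After a second independent assay='positive': P(carrier) = 0.35·0.5050 / (0.35·0.5050 + 0.25·0.4950) ≈ 0.5881
After a second independent assay='negative': P(carrier) = 0.65·0.5881 / (0.65·0.5881 + 0.75·0.4119) ≈ 0.5531
After a screening test='positive': P(carrier) = 0.85·0.5531 / (0.85·0.5531 + 0.7·0.4469) ≈ 0.6004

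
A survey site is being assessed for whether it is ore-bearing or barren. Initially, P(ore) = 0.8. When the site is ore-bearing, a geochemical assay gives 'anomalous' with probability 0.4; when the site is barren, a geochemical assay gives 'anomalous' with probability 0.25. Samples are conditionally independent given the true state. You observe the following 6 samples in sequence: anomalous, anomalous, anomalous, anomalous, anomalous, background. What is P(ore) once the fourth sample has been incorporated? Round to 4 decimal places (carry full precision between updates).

0.9633

After 'anomalous': P(ore) = 0.4·0.8000 / (0.4·0.8000 + 0.25·0.2000) ≈ 0.8649
After 'anomalous': P(ore) = 0.4·0.8649 / (0.4·0.8649 + 0.25·0.1351) ≈ 0.9110
After 'anomalous': P(ore) = 0.4·0.9110 / (0.4·0.9110 + 0.25·0.0890) ≈ 0.9425
After 'anomalous': P(ore) = 0.4·0.9425 / (0.4·0.9425 + 0.25·0.0575) ≈ 0.9633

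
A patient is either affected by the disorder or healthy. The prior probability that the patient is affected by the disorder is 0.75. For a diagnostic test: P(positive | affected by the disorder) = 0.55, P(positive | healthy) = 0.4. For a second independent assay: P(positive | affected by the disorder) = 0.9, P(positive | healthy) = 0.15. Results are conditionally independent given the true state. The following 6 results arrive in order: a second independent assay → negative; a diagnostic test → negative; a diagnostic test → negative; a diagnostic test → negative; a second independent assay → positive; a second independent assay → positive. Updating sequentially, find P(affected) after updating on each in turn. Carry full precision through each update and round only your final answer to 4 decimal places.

0.8428

After a second independent assay='negative': P(affected) = 0.1·0.7500 / (0.1·0.7500 + 0.85·0.2500) ≈ 0.2609
After a diagnostic test='negative': P(affected) = 0.45·0.2609 / (0.45·0.2609 + 0.6·0.7391) ≈ 0.2093
After a diagnostic test='negative': P(affected) = 0.45·0.2093 / (0.45·0.2093 + 0.6·0.7907) ≈ 0.1656
After a diagnostic test='negative': P(affected) = 0.45·0.1656 / (0.45·0.1656 + 0.6·0.8344) ≈ 0.1296
After a second independent assay='positive': P(affected) = 0.9·0.1296 / (0.9·0.1296 + 0.15·0.8704) ≈ 0.4718
After a second independent assay='positive': P(affected) = 0.9·0.4718 / (0.9·0.4718 + 0.15·0.5282) ≈ 0.8428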